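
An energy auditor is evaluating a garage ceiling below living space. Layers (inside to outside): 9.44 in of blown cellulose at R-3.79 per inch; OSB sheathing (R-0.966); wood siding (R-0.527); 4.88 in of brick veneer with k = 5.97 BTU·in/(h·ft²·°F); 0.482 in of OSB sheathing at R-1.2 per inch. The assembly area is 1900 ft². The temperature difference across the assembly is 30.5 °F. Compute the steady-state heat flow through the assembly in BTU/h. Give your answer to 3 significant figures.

1500 BTU/h

9.44 × 3.79 = 35.78
4.88/5.97 = 0.8174
0.482 × 1.2 = 0.5784
R_total = 35.78 + 0.966 + 0.527 + 0.8174 + 0.5784 = 38.67 ft²·°F·h/BTU
Q = A·ΔT/R = 1900 × 30.5 / 38.67 = 1499 BTU/h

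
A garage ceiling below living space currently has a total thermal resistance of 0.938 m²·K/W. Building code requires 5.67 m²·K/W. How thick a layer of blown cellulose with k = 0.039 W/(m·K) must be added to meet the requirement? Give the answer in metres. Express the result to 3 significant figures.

ΔR = 5.67 − 0.938 = 4.732 m²·K/W
L = ΔR × k = 4.732 × 0.039 = 0.1845 m

0.185 m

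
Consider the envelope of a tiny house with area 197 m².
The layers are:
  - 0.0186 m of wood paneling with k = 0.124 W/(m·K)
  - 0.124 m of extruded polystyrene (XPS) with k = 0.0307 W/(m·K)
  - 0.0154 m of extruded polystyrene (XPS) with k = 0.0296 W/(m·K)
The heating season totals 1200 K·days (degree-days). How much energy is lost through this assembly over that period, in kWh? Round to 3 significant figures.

1200 kWh

0.0186/0.124 = 0.15
0.124/0.0307 = 4.039
0.0154/0.0296 = 0.5203
R_total = 0.15 + 4.039 + 0.5203 = 4.709 m²·K/W
E = A × HDD × 24 / R / 1000 = 197 × 1200 × 24 / 4.709 / 1000 = 1205 kWh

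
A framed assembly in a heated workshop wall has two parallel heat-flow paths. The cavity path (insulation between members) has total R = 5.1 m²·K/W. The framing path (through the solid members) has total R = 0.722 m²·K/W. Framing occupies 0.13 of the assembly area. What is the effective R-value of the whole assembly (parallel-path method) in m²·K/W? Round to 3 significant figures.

2.85 m²·K/W

U_eff = 0.87/5.1 + 0.13/0.722 = 0.1706 + 0.1801 = 0.3506
R_eff = 1/U_eff = 2.852 m²·K/W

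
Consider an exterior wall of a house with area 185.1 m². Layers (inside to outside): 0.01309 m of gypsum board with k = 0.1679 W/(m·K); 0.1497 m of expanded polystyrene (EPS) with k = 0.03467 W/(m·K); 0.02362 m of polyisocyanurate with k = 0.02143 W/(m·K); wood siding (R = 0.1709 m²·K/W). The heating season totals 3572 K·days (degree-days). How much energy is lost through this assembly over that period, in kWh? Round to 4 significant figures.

2799 kWh

0.01309/0.1679 = 0.077963
0.1497/0.03467 = 4.3179
0.02362/0.02143 = 1.1022
R_total = 0.077963 + 4.3179 + 1.1022 + 0.1709 = 5.6689 m²·K/W
E = A × HDD × 24 / R / 1000 = 185.1 × 3572 × 24 / 5.6689 / 1000 = 2799.2 kWh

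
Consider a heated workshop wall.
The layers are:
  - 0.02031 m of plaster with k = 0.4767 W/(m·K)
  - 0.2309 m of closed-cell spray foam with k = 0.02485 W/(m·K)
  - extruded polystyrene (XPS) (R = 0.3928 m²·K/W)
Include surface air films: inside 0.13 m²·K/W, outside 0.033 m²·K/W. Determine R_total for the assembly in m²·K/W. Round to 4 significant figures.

0.02031/0.4767 = 0.042605
0.2309/0.02485 = 9.2918
R_total = 0.13 + 0.042605 + 9.2918 + 0.3928 + 0.033 = 9.8902 m²·K/W

9.890 m²·K/W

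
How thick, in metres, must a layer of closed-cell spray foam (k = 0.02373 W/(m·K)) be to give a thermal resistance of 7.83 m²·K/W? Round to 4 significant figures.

L = R·k = 7.83 × 0.02373 = 0.18581 m

0.1858 m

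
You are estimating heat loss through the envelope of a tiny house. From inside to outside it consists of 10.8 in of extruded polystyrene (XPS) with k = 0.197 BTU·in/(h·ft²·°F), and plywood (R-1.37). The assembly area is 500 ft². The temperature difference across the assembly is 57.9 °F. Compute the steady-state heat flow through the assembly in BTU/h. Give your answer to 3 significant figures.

10.8/0.197 = 54.82
R_total = 54.82 + 1.37 = 56.19 ft²·°F·h/BTU
Q = A·ΔT/R = 500 × 57.9 / 56.19 = 515.2 BTU/h

515 BTU/h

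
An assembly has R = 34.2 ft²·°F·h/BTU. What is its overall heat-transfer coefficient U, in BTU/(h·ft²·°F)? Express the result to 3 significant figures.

U = 1/R = 1/34.2 = 0.02924

0.0292 BTU/(h·ft²·°F)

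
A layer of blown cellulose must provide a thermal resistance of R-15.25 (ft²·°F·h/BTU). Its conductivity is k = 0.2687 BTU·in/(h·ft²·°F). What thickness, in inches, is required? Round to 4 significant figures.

4.098 in

L = R × k = 15.25 × 0.2687 = 4.0977 in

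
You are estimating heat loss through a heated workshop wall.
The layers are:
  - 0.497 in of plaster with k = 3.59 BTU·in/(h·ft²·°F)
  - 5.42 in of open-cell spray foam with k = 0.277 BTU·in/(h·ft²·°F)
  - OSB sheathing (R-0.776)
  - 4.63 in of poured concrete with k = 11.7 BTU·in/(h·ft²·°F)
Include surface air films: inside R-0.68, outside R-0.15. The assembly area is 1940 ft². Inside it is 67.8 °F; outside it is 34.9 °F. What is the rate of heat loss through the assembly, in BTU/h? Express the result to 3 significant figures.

0.497/3.59 = 0.1384
5.42/0.277 = 19.57
4.63/11.7 = 0.3957
R_total = 0.68 + 0.1384 + 19.57 + 0.776 + 0.3957 + 0.15 = 21.71 ft²·°F·h/BTU
Q = A·ΔT/R = 1940 × (67.8 − 34.9) / 21.71 = 2940 BTU/h

2940 BTU/h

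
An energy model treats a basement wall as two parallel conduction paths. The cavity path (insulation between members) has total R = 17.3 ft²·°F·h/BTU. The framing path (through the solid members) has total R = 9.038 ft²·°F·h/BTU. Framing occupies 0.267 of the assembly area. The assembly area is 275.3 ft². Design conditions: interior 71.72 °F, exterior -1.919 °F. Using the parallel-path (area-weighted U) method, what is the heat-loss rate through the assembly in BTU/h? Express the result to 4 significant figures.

U_eff = 0.733/17.3 + 0.267/9.038 = 0.04237 + 0.029542 = 0.071912
R_eff = 1/U_eff = 13.906 ft²·°F·h/BTU
Q = 275.3 × (71.72 − (-1.919)) / 13.906 = 1457.9 BTU/h

1458 BTU/h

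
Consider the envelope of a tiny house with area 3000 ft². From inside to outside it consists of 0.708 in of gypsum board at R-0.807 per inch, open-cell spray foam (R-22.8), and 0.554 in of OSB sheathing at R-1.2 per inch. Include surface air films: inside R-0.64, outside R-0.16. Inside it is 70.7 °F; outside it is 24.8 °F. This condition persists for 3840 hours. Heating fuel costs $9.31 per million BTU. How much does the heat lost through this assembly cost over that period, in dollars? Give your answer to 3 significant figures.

0.708 × 0.807 = 0.5714
0.554 × 1.2 = 0.6648
R_total = 0.64 + 0.5714 + 22.8 + 0.6648 + 0.16 = 24.84 ft²·°F·h/BTU
Q = 3000 × (70.7 − 24.8) / 24.84 = 5544 BTU/h
E = 5544 × 3840 = 21290000 BTU
Cost = 21290000/10⁶ × 9.31 = $198.2

198 dollars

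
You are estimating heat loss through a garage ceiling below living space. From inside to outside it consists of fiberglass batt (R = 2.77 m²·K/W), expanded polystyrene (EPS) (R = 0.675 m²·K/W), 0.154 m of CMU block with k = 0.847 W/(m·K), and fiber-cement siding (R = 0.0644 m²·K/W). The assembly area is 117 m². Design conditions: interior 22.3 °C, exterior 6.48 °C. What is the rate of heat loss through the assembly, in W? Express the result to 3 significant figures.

0.154/0.847 = 0.1818
R_total = 2.77 + 0.675 + 0.1818 + 0.0644 = 3.691 m²·K/W
Q = A·ΔT/R = 117 × (22.3 − 6.48) / 3.691 = 501.4 W

501 W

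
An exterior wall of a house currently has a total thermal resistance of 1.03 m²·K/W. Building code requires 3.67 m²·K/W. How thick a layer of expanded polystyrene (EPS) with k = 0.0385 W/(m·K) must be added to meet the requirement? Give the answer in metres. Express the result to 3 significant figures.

0.102 m

ΔR = 3.67 − 1.03 = 2.64 m²·K/W
L = ΔR × k = 2.64 × 0.0385 = 0.1016 m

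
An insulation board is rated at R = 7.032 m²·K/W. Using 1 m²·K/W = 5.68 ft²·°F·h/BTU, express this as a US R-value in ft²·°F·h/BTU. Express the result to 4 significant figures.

R_US = 7.032 × 5.68 = 39.942

39.94 ft²·°F·h/BTU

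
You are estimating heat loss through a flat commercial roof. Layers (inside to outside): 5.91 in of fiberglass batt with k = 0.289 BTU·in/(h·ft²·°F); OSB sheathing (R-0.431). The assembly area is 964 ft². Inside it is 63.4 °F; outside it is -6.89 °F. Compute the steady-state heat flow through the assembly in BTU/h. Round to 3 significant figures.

3250 BTU/h

5.91/0.289 = 20.45
R_total = 20.45 + 0.431 = 20.88 ft²·°F·h/BTU
Q = A·ΔT/R = 964 × (63.4 − (-6.89)) / 20.88 = 3245 BTU/h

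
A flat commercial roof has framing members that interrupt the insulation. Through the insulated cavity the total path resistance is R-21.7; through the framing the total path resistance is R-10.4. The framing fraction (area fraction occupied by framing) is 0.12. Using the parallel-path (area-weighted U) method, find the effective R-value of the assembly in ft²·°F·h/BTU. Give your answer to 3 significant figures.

19.2 ft²·°F·h/BTU

U_eff = 0.88/21.7 + 0.12/10.4 = 0.04055 + 0.01154 = 0.05209
R_eff = 1/U_eff = 19.2 ft²·°F·h/BTU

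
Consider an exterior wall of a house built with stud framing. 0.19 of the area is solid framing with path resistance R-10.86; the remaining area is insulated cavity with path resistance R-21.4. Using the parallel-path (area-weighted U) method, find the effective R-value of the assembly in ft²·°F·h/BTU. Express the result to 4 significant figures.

18.07 ft²·°F·h/BTU

U_eff = 0.81/21.4 + 0.19/10.86 = 0.03785 + 0.017495 = 0.055346
R_eff = 1/U_eff = 18.068 ft²·°F·h/BTU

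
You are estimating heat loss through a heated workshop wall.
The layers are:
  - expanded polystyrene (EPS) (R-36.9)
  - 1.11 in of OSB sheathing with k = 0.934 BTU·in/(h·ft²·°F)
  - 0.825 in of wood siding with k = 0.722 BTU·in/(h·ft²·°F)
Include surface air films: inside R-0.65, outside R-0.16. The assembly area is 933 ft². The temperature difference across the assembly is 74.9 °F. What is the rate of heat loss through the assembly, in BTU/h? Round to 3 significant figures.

1750 BTU/h

1.11/0.934 = 1.188
0.825/0.722 = 1.143
R_total = 0.65 + 36.9 + 1.188 + 1.143 + 0.16 = 40.04 ft²·°F·h/BTU
Q = A·ΔT/R = 933 × 74.9 / 40.04 = 1745 BTU/h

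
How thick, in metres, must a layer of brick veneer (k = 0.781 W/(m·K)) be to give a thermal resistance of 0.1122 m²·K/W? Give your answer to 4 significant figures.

L = R·k = 0.1122 × 0.781 = 0.087628 m

0.08763 m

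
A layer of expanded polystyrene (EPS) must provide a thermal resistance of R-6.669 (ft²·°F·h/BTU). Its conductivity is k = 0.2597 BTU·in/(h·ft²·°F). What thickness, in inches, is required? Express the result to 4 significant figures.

1.732 in

L = R × k = 6.669 × 0.2597 = 1.7319 in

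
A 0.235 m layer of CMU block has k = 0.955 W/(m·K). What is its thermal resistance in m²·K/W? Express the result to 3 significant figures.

0.246 m²·K/W

R = L/k = 0.235/0.955 = 0.2461 m²·K/W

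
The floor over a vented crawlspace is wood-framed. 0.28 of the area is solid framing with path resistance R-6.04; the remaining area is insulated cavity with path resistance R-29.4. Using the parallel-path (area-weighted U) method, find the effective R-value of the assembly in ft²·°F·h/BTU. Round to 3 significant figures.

14.1 ft²·°F·h/BTU

U_eff = 0.72/29.4 + 0.28/6.04 = 0.02449 + 0.04636 = 0.07085
R_eff = 1/U_eff = 14.11 ft²·°F·h/BTU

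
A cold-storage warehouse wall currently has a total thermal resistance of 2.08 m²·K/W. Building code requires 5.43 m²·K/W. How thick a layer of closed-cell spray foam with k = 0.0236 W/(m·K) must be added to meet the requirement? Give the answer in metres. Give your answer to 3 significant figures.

0.0791 m

ΔR = 5.43 − 2.08 = 3.35 m²·K/W
L = ΔR × k = 3.35 × 0.0236 = 0.07906 m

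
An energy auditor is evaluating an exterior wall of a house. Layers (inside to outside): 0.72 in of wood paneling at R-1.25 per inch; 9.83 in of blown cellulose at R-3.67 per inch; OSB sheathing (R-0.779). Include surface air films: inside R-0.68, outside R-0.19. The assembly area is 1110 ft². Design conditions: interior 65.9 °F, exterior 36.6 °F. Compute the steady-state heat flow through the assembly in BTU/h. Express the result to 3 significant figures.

0.72 × 1.25 = 0.9
9.83 × 3.67 = 36.08
R_total = 0.68 + 0.9 + 36.08 + 0.779 + 0.19 = 38.63 ft²·°F·h/BTU
Q = A·ΔT/R = 1110 × (65.9 − 36.6) / 38.63 = 842 BTU/h

842 BTU/h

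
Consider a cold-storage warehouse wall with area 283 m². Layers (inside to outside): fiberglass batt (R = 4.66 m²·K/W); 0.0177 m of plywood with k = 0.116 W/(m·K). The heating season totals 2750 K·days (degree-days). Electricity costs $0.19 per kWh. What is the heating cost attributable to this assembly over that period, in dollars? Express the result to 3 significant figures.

0.0177/0.116 = 0.1526
R_total = 4.66 + 0.1526 = 4.813 m²·K/W
E = A × HDD × 24 / R / 1000 = 283 × 2750 × 24 / 4.813 / 1000 = 3881 kWh
Cost = 3881 × 0.19 = $737.4

737 dollars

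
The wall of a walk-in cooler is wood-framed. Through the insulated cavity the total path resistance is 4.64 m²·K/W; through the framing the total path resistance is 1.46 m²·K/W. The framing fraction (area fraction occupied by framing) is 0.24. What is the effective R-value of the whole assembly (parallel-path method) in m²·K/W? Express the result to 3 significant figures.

U_eff = 0.76/4.64 + 0.24/1.46 = 0.1638 + 0.1644 = 0.3282
R_eff = 1/U_eff = 3.047 m²·K/W

3.05 m²·K/W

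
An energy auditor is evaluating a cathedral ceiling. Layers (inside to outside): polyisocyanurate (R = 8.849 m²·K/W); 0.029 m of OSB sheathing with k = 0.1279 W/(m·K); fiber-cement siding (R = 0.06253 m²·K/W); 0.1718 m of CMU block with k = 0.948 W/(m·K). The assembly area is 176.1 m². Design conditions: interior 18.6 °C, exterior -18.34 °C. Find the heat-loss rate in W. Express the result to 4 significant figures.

698.0 W

0.029/0.1279 = 0.22674
0.1718/0.948 = 0.18122
R_total = 8.849 + 0.22674 + 0.06253 + 0.18122 = 9.3195 m²·K/W
Q = A·ΔT/R = 176.1 × (18.6 − (-18.34)) / 9.3195 = 698.01 W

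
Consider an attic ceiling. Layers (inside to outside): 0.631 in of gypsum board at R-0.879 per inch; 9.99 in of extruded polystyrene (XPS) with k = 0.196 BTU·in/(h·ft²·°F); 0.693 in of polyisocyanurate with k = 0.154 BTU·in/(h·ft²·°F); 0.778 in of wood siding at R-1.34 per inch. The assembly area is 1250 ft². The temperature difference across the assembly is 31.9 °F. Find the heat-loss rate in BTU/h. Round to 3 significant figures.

699 BTU/h

0.631 × 0.879 = 0.5546
9.99/0.196 = 50.97
0.693/0.154 = 4.5
0.778 × 1.34 = 1.043
R_total = 0.5546 + 50.97 + 4.5 + 1.043 = 57.07 ft²·°F·h/BTU
Q = A·ΔT/R = 1250 × 31.9 / 57.07 = 698.7 BTU/h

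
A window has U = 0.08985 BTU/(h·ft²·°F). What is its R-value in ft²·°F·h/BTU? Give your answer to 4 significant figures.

R = 1/U = 1/0.08985 = 11.13

11.13 ft²·°F·h/BTU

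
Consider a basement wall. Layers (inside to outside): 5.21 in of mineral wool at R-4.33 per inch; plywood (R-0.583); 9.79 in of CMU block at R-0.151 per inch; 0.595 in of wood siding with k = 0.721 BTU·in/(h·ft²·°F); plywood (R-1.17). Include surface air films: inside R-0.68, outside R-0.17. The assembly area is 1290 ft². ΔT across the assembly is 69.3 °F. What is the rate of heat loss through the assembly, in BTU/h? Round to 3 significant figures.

5.21 × 4.33 = 22.56
9.79 × 0.151 = 1.478
0.595/0.721 = 0.8252
R_total = 0.68 + 22.56 + 0.583 + 1.478 + 0.8252 + 1.17 + 0.17 = 27.47 ft²·°F·h/BTU
Q = A·ΔT/R = 1290 × 69.3 / 27.47 = 3255 BTU/h

3250 BTU/h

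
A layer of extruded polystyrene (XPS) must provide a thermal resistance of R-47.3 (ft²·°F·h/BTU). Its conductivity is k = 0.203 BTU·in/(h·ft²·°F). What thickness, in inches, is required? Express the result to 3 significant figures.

9.60 in

L = R × k = 47.3 × 0.203 = 9.602 in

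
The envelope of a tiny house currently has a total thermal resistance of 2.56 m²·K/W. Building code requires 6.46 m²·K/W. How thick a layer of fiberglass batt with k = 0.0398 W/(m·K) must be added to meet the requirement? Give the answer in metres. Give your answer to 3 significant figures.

0.155 m

ΔR = 6.46 − 2.56 = 3.9 m²·K/W
L = ΔR × k = 3.9 × 0.0398 = 0.1552 m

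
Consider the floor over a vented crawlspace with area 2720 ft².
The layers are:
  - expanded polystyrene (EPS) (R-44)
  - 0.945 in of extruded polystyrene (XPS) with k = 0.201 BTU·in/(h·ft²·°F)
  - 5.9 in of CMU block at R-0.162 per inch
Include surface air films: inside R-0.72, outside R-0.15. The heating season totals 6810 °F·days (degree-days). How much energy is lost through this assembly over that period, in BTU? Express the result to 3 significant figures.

8800000 BTU

0.945/0.201 = 4.701
5.9 × 0.162 = 0.9558
R_total = 0.72 + 44 + 4.701 + 0.9558 + 0.15 = 50.53 ft²·°F·h/BTU
E = A × HDD × 24 / R = 2720 × 6810 × 24 / 50.53 = 8798000 BTU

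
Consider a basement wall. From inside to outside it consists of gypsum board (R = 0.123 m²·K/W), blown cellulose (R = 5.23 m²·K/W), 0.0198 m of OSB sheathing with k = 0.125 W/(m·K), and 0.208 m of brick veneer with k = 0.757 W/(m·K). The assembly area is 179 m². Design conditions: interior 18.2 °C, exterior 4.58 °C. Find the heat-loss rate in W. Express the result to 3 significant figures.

0.0198/0.125 = 0.1584
0.208/0.757 = 0.2748
R_total = 0.123 + 5.23 + 0.1584 + 0.2748 = 5.786 m²·K/W
Q = A·ΔT/R = 179 × (18.2 − 4.58) / 5.786 = 421.3 W

421 W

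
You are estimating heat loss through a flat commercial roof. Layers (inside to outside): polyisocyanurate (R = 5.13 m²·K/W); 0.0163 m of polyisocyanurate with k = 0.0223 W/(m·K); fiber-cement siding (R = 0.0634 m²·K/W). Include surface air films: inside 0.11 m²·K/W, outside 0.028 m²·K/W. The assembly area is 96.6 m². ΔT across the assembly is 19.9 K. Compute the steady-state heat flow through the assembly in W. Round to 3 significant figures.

317 W

0.0163/0.0223 = 0.7309
R_total = 0.11 + 5.13 + 0.7309 + 0.0634 + 0.028 = 6.062 m²·K/W
Q = A·ΔT/R = 96.6 × 19.9 / 6.062 = 317.1 W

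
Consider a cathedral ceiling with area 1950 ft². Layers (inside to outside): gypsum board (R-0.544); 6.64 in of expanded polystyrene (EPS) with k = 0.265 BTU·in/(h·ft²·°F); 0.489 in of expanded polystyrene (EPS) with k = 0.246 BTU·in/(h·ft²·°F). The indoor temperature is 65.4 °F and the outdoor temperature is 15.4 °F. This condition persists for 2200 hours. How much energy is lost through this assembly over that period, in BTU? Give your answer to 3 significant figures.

6.64/0.265 = 25.06
0.489/0.246 = 1.988
R_total = 0.544 + 25.06 + 1.988 = 27.59 ft²·°F·h/BTU
Q = 1950 × (65.4 − 15.4) / 27.59 = 3534 BTU/h
E = 3534 × 2200 = 7775000 BTU

7780000 BTU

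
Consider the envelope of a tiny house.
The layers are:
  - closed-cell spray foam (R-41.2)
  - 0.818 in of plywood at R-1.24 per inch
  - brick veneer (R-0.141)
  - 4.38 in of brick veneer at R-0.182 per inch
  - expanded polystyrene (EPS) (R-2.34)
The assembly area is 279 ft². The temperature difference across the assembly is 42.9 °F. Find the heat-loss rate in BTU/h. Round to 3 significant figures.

0.818 × 1.24 = 1.014
4.38 × 0.182 = 0.7972
R_total = 41.2 + 1.014 + 0.141 + 0.7972 + 2.34 = 45.49 ft²·°F·h/BTU
Q = A·ΔT/R = 279 × 42.9 / 45.49 = 263.1 BTU/h

263 BTU/h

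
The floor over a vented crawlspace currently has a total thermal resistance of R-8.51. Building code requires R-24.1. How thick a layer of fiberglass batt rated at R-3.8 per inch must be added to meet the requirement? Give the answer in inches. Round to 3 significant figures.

4.10 in

ΔR = 24.1 − 8.51 = 15.59 ft²·°F·h/BTU
L = ΔR / (R/in) = 15.59/3.8 = 4.103 in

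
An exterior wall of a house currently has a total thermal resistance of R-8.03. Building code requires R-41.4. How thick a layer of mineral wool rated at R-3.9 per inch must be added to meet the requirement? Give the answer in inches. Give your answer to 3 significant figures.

ΔR = 41.4 − 8.03 = 33.37 ft²·°F·h/BTU
L = ΔR / (R/in) = 33.37/3.9 = 8.556 in

8.56 in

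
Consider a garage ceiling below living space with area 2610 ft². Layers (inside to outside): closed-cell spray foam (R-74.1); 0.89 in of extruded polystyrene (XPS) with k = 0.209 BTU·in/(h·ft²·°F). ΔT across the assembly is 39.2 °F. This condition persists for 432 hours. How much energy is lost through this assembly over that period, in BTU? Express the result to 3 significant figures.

564000 BTU

0.89/0.209 = 4.258
R_total = 74.1 + 4.258 = 78.36 ft²·°F·h/BTU
Q = 2610 × 39.2 / 78.36 = 1306 BTU/h
E = 1306 × 432 = 564100 BTU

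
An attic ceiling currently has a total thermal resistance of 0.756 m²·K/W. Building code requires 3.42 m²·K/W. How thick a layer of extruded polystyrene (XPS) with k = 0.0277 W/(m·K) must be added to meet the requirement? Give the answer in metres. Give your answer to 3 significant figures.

ΔR = 3.42 − 0.756 = 2.664 m²·K/W
L = ΔR × k = 2.664 × 0.0277 = 0.07379 m

0.0738 m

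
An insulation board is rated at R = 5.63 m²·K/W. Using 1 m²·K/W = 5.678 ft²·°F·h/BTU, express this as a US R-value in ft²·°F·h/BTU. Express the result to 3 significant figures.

R_US = 5.63 × 5.678 = 31.97

32.0 ft²·°F·h/BTU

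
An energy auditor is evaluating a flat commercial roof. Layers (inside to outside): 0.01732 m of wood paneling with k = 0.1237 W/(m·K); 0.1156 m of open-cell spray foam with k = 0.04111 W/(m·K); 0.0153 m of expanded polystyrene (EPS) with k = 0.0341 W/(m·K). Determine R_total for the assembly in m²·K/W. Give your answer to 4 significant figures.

0.01732/0.1237 = 0.14002
0.1156/0.04111 = 2.812
0.0153/0.0341 = 0.44868
R_total = 0.14002 + 2.812 + 0.44868 = 3.4007 m²·K/W

3.401 m²·K/W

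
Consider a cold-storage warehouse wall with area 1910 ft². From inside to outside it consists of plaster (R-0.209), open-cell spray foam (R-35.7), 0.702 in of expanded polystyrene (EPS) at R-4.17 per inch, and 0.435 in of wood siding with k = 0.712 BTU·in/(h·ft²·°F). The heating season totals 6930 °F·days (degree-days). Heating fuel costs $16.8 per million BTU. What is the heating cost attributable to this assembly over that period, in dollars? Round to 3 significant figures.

135 dollars

0.702 × 4.17 = 2.927
0.435/0.712 = 0.611
R_total = 0.209 + 35.7 + 2.927 + 0.611 = 39.45 ft²·°F·h/BTU
E = A × HDD × 24 / R = 1910 × 6930 × 24 / 39.45 = 8053000 BTU
Cost = 8053000/10⁶ × 16.8 = $135.3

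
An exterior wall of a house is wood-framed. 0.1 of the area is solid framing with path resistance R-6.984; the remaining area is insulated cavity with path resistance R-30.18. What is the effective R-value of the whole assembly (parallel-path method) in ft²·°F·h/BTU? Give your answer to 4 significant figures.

22.66 ft²·°F·h/BTU

U_eff = 0.9/30.18 + 0.1/6.984 = 0.029821 + 0.014318 = 0.04414
R_eff = 1/U_eff = 22.655 ft²·°F·h/BTU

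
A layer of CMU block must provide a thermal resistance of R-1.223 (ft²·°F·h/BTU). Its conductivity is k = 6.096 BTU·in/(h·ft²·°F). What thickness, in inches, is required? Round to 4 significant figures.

7.455 in

L = R × k = 1.223 × 6.096 = 7.4554 in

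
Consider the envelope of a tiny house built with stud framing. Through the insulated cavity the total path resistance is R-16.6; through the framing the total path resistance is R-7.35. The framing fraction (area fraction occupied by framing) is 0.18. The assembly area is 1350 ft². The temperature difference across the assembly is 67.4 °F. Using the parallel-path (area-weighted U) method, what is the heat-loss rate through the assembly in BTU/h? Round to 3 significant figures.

U_eff = 0.82/16.6 + 0.18/7.35 = 0.0494 + 0.02449 = 0.07389
R_eff = 1/U_eff = 13.53 ft²·°F·h/BTU
Q = 1350 × 67.4 / 13.53 = 6723 BTU/h

6720 BTU/h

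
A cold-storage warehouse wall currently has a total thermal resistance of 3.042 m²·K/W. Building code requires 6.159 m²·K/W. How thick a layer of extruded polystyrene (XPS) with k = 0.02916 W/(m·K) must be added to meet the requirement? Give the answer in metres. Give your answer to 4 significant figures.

0.09089 m

ΔR = 6.159 − 3.042 = 3.117 m²·K/W
L = ΔR × k = 3.117 × 0.02916 = 0.090892 m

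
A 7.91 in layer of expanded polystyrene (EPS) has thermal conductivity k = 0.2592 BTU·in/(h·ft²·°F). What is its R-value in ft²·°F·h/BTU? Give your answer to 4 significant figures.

R = L/k = 7.91/0.2592 = 30.517 ft²·°F·h/BTU

30.52 ft²·°F·h/BTU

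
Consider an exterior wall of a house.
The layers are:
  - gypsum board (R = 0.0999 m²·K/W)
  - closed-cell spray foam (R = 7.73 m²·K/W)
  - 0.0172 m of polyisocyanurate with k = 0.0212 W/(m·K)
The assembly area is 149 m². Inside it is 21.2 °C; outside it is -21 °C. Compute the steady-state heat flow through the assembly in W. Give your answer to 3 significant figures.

0.0172/0.0212 = 0.8113
R_total = 0.0999 + 7.73 + 0.8113 = 8.641 m²·K/W
Q = A·ΔT/R = 149 × (21.2 − (-21)) / 8.641 = 727.7 W

728 W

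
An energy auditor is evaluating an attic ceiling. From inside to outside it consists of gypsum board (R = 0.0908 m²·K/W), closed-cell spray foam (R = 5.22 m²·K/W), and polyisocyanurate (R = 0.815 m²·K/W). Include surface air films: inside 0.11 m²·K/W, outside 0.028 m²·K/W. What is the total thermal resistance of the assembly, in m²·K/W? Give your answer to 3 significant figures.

R_total = 0.11 + 0.0908 + 5.22 + 0.815 + 0.028 = 6.264 m²·K/W

6.26 m²·K/W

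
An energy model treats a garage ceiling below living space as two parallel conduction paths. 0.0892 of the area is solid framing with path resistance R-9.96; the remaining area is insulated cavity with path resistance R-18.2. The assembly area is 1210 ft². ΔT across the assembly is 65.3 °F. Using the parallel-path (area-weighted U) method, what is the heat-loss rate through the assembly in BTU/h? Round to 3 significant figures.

4660 BTU/h

U_eff = 0.9108/18.2 + 0.0892/9.96 = 0.05004 + 0.008956 = 0.059
R_eff = 1/U_eff = 16.95 ft²·°F·h/BTU
Q = 1210 × 65.3 / 16.95 = 4662 BTU/h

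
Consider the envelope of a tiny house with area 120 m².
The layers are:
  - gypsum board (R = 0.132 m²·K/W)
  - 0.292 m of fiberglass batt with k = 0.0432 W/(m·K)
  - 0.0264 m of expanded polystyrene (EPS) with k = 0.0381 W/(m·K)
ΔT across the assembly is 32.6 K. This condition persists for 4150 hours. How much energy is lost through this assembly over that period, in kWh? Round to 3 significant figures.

0.292/0.0432 = 6.759
0.0264/0.0381 = 0.6929
R_total = 0.132 + 6.759 + 0.6929 = 7.584 m²·K/W
Q = 120 × 32.6 / 7.584 = 515.8 W
E = 515.8 W × 4150 h / 1000 = 2141 kWh

2140 kWh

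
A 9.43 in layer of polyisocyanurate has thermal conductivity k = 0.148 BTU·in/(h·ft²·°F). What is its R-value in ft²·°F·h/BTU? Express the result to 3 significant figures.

R = L/k = 9.43/0.148 = 63.72 ft²·°F·h/BTU

63.7 ft²·°F·h/BTU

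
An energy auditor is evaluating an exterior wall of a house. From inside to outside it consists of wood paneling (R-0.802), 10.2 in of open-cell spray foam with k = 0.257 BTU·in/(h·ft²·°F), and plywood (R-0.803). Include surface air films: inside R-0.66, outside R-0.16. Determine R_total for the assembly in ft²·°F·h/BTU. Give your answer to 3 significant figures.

10.2/0.257 = 39.69
R_total = 0.66 + 0.802 + 39.69 + 0.803 + 0.16 = 42.11 ft²·°F·h/BTU

42.1 ft²·°F·h/BTU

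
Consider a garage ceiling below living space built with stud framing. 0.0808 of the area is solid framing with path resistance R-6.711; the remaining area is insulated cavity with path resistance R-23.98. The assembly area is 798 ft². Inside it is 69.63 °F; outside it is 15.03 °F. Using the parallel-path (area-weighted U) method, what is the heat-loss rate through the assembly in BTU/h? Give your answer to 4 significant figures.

2195 BTU/h

U_eff = 0.9192/23.98 + 0.0808/6.711 = 0.038332 + 0.01204 = 0.050372
R_eff = 1/U_eff = 19.852 ft²·°F·h/BTU
Q = 798 × (69.63 − 15.03) / 19.852 = 2194.7 BTU/h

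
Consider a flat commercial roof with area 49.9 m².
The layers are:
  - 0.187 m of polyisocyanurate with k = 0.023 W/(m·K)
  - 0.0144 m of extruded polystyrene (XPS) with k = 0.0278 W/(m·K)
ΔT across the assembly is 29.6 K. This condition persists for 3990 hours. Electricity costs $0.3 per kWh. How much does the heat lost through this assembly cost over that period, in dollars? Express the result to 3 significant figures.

204 dollars

0.187/0.023 = 8.13
0.0144/0.0278 = 0.518
R_total = 8.13 + 0.518 = 8.648 m²·K/W
Q = 49.9 × 29.6 / 8.648 = 170.8 W
E = 170.8 W × 3990 h / 1000 = 681.4 kWh
Cost = 681.4 × 0.3 = $204.4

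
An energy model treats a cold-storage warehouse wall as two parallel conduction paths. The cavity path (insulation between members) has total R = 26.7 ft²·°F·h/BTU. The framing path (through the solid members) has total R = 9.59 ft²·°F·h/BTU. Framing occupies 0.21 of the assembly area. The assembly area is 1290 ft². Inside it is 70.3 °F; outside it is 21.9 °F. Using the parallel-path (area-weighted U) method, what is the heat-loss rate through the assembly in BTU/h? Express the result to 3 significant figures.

U_eff = 0.79/26.7 + 0.21/9.59 = 0.02959 + 0.0219 = 0.05149
R_eff = 1/U_eff = 19.42 ft²·°F·h/BTU
Q = 1290 × (70.3 − 21.9) / 19.42 = 3215 BTU/h

3210 BTU/h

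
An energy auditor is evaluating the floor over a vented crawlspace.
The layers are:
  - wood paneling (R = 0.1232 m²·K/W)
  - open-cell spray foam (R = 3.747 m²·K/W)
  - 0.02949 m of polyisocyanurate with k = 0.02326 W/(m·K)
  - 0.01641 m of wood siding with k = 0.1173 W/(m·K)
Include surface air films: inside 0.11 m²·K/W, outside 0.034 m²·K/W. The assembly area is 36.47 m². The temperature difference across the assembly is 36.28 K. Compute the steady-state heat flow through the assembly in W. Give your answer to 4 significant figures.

0.02949/0.02326 = 1.2678
0.01641/0.1173 = 0.1399
R_total = 0.11 + 0.1232 + 3.747 + 1.2678 + 0.1399 + 0.034 = 5.4219 m²·K/W
Q = A·ΔT/R = 36.47 × 36.28 / 5.4219 = 244.03 W

244.0 W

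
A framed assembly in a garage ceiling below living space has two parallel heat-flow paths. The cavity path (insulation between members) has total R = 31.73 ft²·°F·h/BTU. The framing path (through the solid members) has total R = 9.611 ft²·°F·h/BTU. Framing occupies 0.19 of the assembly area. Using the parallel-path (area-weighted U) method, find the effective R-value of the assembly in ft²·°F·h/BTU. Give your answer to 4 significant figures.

22.08 ft²·°F·h/BTU

U_eff = 0.81/31.73 + 0.19/9.611 = 0.025528 + 0.019769 = 0.045297
R_eff = 1/U_eff = 22.077 ft²·°F·h/BTU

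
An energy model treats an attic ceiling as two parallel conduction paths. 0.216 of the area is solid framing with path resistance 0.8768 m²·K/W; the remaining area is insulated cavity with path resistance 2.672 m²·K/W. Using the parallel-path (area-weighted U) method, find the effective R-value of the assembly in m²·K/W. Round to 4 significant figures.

U_eff = 0.784/2.672 + 0.216/0.8768 = 0.29341 + 0.24635 = 0.53976
R_eff = 1/U_eff = 1.8527 m²·K/W

1.853 m²·K/W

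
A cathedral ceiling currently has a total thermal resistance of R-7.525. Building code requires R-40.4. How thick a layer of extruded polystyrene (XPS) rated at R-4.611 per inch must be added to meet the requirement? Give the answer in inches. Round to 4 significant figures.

ΔR = 40.4 − 7.525 = 32.875 ft²·°F·h/BTU
L = ΔR / (R/in) = 32.875/4.611 = 7.1297 in

7.130 in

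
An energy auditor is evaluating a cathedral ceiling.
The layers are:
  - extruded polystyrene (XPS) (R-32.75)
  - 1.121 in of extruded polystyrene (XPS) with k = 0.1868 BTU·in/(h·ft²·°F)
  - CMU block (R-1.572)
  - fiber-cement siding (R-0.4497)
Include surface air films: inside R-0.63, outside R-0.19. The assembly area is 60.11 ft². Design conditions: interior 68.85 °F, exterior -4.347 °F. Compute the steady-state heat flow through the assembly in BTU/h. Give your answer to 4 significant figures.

105.8 BTU/h

1.121/0.1868 = 6.0011
R_total = 0.63 + 32.75 + 6.0011 + 1.572 + 0.4497 + 0.19 = 41.593 ft²·°F·h/BTU
Q = A·ΔT/R = 60.11 × (68.85 − (-4.347)) / 41.593 = 105.78 BTU/h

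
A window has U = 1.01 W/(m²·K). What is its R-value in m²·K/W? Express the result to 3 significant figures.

0.990 m²·K/W

R = 1/U = 1/1.01 = 0.9901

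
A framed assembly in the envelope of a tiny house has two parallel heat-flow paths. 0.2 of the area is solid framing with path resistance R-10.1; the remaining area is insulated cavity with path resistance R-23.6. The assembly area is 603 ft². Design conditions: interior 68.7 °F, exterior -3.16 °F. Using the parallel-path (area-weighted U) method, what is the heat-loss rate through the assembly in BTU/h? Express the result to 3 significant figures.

2330 BTU/h

U_eff = 0.8/23.6 + 0.2/10.1 = 0.0339 + 0.0198 = 0.0537
R_eff = 1/U_eff = 18.62 ft²·°F·h/BTU
Q = 603 × (68.7 − (-3.16)) / 18.62 = 2327 BTU/h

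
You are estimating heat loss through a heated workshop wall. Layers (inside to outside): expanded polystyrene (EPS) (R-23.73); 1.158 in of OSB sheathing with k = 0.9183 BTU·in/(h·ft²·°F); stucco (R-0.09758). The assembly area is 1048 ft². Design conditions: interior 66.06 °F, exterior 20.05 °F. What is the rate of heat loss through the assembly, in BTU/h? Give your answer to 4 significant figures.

1922 BTU/h

1.158/0.9183 = 1.261
R_total = 23.73 + 1.261 + 0.09758 = 25.089 ft²·°F·h/BTU
Q = A·ΔT/R = 1048 × (66.06 − 20.05) / 25.089 = 1921.9 BTU/h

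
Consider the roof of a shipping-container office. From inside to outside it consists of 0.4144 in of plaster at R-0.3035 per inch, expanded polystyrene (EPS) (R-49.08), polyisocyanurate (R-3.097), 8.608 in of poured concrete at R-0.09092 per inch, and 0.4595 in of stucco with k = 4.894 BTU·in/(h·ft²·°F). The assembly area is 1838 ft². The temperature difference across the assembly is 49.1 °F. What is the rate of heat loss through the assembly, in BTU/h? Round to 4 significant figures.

0.4144 × 0.3035 = 0.12577
8.608 × 0.09092 = 0.78264
0.4595/4.894 = 0.09389
R_total = 0.12577 + 49.08 + 3.097 + 0.78264 + 0.09389 = 53.179 ft²·°F·h/BTU
Q = A·ΔT/R = 1838 × 49.1 / 53.179 = 1697 BTU/h

1697 BTU/h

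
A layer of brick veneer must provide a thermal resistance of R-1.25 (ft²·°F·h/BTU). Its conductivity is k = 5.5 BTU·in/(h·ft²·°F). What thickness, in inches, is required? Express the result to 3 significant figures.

L = R × k = 1.25 × 5.5 = 6.875 in

6.88 in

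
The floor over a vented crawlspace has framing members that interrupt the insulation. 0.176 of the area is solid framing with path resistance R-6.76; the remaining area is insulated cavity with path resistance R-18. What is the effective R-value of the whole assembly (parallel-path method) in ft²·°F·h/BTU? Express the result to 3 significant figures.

13.9 ft²·°F·h/BTU

U_eff = 0.824/18 + 0.176/6.76 = 0.04578 + 0.02604 = 0.07181
R_eff = 1/U_eff = 13.93 ft²·°F·h/BTU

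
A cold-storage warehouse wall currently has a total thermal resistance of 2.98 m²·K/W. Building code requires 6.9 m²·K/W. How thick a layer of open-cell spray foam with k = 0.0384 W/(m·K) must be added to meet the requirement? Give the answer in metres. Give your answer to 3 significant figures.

0.151 m

ΔR = 6.9 − 2.98 = 3.92 m²·K/W
L = ΔR × k = 3.92 × 0.0384 = 0.1505 m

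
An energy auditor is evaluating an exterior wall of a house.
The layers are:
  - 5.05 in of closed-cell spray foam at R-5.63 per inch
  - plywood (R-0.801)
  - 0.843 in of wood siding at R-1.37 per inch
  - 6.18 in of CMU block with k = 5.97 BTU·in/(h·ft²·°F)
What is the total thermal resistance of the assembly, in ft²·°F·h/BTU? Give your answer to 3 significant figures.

5.05 × 5.63 = 28.43
0.843 × 1.37 = 1.155
6.18/5.97 = 1.035
R_total = 28.43 + 0.801 + 1.155 + 1.035 = 31.42 ft²·°F·h/BTU

31.4 ft²·°F·h/BTU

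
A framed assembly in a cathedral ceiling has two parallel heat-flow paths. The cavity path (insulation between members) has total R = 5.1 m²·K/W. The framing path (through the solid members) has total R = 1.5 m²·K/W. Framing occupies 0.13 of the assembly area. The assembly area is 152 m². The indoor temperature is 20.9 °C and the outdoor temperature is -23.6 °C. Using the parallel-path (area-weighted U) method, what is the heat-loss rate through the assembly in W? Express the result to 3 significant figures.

U_eff = 0.87/5.1 + 0.13/1.5 = 0.1706 + 0.08667 = 0.2573
R_eff = 1/U_eff = 3.887 m²·K/W
Q = 152 × (20.9 − (-23.6)) / 3.887 = 1740 W

1740 W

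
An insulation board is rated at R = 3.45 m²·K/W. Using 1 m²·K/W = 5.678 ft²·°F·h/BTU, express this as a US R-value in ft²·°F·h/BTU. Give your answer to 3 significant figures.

R_US = 3.45 × 5.678 = 19.59

19.6 ft²·°F·h/BTU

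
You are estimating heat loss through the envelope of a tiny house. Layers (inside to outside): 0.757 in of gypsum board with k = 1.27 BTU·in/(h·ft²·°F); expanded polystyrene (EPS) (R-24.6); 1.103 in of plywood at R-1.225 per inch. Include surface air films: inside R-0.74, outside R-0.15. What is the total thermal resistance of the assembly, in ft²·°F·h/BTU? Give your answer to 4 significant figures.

0.757/1.27 = 0.59606
1.103 × 1.225 = 1.3512
R_total = 0.74 + 0.59606 + 24.6 + 1.3512 + 0.15 = 27.437 ft²·°F·h/BTU

27.44 ft²·°F·h/BTU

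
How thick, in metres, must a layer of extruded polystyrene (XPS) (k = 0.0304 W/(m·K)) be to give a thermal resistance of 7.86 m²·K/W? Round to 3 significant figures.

0.239 m

L = R·k = 7.86 × 0.0304 = 0.2389 m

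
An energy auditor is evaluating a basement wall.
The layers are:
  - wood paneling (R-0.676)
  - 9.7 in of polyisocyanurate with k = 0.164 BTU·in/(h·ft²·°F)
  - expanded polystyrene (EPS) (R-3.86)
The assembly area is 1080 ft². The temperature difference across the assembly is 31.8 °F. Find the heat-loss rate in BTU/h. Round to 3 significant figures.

539 BTU/h

9.7/0.164 = 59.15
R_total = 0.676 + 59.15 + 3.86 = 63.68 ft²·°F·h/BTU
Q = A·ΔT/R = 1080 × 31.8 / 63.68 = 539.3 BTU/h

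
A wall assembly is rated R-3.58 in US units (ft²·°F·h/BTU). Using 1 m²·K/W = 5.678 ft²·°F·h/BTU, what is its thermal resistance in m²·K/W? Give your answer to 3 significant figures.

0.631 m²·K/W

R_SI = 3.58/5.678 = 0.6305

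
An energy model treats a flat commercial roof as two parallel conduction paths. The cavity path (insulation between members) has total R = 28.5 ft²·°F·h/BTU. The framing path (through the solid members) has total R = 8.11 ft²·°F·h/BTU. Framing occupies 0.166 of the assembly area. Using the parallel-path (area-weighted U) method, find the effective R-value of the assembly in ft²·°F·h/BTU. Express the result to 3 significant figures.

U_eff = 0.834/28.5 + 0.166/8.11 = 0.02926 + 0.02047 = 0.04973
R_eff = 1/U_eff = 20.11 ft²·°F·h/BTU

20.1 ft²·°F·h/BTU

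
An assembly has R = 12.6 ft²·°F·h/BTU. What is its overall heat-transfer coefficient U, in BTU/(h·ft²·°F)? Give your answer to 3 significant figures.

U = 1/R = 1/12.6 = 0.07937

0.0794 BTU/(h·ft²·°F)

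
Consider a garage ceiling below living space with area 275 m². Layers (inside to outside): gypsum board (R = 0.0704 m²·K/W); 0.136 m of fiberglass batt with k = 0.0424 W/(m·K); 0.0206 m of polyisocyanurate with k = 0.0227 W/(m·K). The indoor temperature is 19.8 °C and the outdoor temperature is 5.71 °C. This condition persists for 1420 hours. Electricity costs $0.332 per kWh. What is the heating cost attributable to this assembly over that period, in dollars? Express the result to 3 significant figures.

0.136/0.0424 = 3.208
0.0206/0.0227 = 0.9075
R_total = 0.0704 + 3.208 + 0.9075 = 4.185 m²·K/W
Q = 275 × (19.8 − 5.71) / 4.185 = 925.8 W
E = 925.8 W × 1420 h / 1000 = 1315 kWh
Cost = 1315 × 0.332 = $436.4

436 dollars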